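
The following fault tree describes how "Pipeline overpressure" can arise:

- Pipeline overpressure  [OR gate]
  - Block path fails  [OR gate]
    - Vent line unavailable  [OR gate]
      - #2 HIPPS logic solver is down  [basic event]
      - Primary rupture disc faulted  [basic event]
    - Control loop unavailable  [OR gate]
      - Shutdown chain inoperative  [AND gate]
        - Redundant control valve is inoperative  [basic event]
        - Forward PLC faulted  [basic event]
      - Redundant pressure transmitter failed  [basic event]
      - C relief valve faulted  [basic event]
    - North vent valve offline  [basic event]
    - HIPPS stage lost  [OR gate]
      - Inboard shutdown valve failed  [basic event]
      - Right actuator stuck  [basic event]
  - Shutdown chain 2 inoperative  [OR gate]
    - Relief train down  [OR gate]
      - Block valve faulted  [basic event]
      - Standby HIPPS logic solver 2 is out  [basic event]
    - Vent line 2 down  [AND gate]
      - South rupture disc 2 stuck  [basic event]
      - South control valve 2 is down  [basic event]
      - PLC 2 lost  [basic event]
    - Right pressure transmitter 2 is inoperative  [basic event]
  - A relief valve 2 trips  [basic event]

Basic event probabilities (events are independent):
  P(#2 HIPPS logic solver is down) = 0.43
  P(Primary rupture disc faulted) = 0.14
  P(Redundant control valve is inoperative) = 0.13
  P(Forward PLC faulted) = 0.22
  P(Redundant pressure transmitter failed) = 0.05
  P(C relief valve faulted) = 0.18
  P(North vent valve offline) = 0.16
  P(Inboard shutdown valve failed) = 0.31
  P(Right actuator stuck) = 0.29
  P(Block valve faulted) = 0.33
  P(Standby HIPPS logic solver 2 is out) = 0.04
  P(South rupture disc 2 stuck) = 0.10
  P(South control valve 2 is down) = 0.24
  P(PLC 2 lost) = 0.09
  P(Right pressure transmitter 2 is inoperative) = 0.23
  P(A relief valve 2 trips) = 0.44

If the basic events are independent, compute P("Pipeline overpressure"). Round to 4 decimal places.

0.9578

P(Vent line unavailable) [OR] = 1 − (1−0.43) × (1−0.14) = 0.509800
P(Shutdown chain inoperative) [AND] = 0.13 × 0.22 = 0.028600
P(Control loop unavailable) [OR] = 1 − (1−0.028600) × (1−0.05) × (1−0.18) = 0.243279
P(HIPPS stage lost) [OR] = 1 − (1−0.31) × (1−0.29) = 0.510100
P(Block path fails) [OR] = 1 − (1−0.509800) × (1−0.243279) × (1−0.16) × (1−0.510100) = 0.847350
P(Relief train down) [OR] = 1 − (1−0.33) × (1−0.04) = 0.356800
P(Vent line 2 down) [AND] = 0.10 × 0.24 × 0.09 = 0.002160
P(Shutdown chain 2 inoperative) [OR] = 1 − (1−0.356800) × (1−0.002160) × (1−0.23) = 0.505806
P(Pipeline overpressure) [OR] = 1 − (1−0.847350) × (1−0.505806) × (1−0.44) = 0.957754
Rounded to 4 decimal places: P(Pipeline overpressure) ≈ 0.9578.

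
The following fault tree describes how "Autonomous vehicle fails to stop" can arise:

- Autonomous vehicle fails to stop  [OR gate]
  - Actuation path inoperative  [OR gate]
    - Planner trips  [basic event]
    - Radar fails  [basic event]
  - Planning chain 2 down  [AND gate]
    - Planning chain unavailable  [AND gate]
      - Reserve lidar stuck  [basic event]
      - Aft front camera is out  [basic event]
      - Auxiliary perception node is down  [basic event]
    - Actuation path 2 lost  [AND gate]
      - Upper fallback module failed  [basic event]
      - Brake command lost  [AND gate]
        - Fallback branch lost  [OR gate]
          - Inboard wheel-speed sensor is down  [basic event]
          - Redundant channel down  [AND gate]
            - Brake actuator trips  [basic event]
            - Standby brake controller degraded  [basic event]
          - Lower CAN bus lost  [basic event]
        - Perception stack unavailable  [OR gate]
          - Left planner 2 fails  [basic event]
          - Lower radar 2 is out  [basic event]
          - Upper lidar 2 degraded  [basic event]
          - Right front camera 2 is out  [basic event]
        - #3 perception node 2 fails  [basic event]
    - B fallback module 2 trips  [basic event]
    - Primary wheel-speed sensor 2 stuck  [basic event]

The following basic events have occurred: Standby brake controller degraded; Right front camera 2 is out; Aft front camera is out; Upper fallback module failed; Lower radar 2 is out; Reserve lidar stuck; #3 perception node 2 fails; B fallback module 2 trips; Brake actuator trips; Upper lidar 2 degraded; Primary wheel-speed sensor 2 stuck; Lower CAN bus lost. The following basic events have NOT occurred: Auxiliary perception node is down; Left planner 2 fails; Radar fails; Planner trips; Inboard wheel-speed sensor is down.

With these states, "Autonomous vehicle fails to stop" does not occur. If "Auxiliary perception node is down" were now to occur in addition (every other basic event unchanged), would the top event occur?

Yes

Counterfactual: set "Auxiliary perception node is down" to occurred.
Actuation path inoperative [OR]: Planner trips=not, Radar fails=not → no input occurs → does not occur.
Planning chain unavailable [AND]: Reserve lidar stuck=occurs, Aft front camera is out=occurs, Auxiliary perception node is down=occurs → all inputs occur → occurs.
Redundant channel down [AND]: Brake actuator trips=occurs, Standby brake controller degraded=occurs → all inputs occur → occurs.
Fallback branch lost [OR]: Inboard wheel-speed sensor is down=not, Redundant channel down=occurs, Lower CAN bus lost=occurs → at least one input occurs → occurs.
Perception stack unavailable [OR]: Left planner 2 fails=not, Lower radar 2 is out=occurs, Upper lidar 2 degraded=occurs, Right front camera 2 is out=occurs → at least one input occurs → occurs.
Brake command lost [AND]: Fallback branch lost=occurs, Perception stack unavailable=occurs, #3 perception node 2 fails=occurs → all inputs occur → occurs.
Actuation path 2 lost [AND]: Upper fallback module failed=occurs, Brake command lost=occurs → all inputs occur → occurs.
Planning chain 2 down [AND]: Planning chain unavailable=occurs, Actuation path 2 lost=occurs, B fallback module 2 trips=occurs, Primary wheel-speed sensor 2 stuck=occurs → all inputs occur → occurs.
Autonomous vehicle fails to stop [OR]: Actuation path inoperative=not, Planning chain 2 down=occurs → at least one input occurs → occurs.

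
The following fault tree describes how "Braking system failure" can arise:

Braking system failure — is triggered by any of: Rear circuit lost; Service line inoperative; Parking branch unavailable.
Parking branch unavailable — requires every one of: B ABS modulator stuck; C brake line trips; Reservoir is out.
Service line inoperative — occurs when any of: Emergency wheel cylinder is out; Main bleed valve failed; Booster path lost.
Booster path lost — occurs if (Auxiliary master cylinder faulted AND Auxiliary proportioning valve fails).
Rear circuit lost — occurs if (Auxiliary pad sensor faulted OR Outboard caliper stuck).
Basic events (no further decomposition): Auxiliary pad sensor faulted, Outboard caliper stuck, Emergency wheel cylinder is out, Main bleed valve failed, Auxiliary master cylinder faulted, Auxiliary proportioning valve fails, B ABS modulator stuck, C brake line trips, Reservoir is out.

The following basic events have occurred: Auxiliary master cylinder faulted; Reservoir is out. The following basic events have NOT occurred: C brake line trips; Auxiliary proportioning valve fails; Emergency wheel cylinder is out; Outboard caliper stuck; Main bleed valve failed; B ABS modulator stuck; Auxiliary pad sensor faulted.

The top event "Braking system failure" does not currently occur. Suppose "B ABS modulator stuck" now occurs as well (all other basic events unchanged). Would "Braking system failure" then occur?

Counterfactual: set "B ABS modulator stuck" to occurred.
Rear circuit lost [OR]: Auxiliary pad sensor faulted=not, Outboard caliper stuck=not → no input occurs → does not occur.
Booster path lost [AND]: Auxiliary master cylinder faulted=occurs, Auxiliary proportioning valve fails=not → not all inputs occur → does not occur.
Service line inoperative [OR]: Emergency wheel cylinder is out=not, Main bleed valve failed=not, Booster path lost=not → no input occurs → does not occur.
Parking branch unavailable [AND]: B ABS modulator stuck=occurs, C brake line trips=not, Reservoir is out=occurs → not all inputs occur → does not occur.
Braking system failure [OR]: Rear circuit lost=not, Service line inoperative=not, Parking branch unavailable=not → no input occurs → does not occur.

No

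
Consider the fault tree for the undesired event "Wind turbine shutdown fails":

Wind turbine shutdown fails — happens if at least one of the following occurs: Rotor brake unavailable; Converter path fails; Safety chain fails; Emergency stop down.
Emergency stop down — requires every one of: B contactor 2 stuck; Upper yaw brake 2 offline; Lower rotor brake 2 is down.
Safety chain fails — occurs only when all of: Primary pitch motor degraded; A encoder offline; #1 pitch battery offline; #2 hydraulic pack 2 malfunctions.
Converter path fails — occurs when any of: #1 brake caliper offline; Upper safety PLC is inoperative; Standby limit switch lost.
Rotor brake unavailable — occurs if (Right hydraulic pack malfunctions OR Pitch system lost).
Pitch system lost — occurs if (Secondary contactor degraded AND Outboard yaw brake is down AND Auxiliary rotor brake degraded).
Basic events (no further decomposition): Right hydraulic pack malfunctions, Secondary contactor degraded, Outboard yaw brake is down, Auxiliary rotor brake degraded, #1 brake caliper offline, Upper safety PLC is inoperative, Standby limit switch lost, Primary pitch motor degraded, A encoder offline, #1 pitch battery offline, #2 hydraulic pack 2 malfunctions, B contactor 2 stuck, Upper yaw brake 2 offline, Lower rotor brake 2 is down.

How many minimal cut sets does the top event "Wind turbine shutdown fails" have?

7

Pitch system lost [AND]: one cut set from each child combined → 1 × 1 × 1 = 1 cut set(s).
Rotor brake unavailable [OR]: union of children's cut sets → 2 cut set(s).
Converter path fails [OR]: union of children's cut sets → 3 cut set(s).
Safety chain fails [AND]: one cut set from each child combined → 1 × 1 × 1 × 1 = 1 cut set(s).
Emergency stop down [AND]: one cut set from each child combined → 1 × 1 × 1 = 1 cut set(s).
Wind turbine shutdown fails [OR]: union of children's cut sets → 7 cut set(s).
Minimal cut sets: {Right hydraulic pack malfunctions}; {Auxiliary rotor brake degraded, Outboard yaw brake is down, Secondary contactor degraded}; {#1 brake caliper offline}; {Upper safety PLC is inoperative}; {Standby limit switch lost}; {#1 pitch battery offline, #2 hydraulic pack 2 malfunctions, A encoder offline, Primary pitch motor degraded}; {B contactor 2 stuck, Lower rotor brake 2 is down, Upper yaw brake 2 offline}.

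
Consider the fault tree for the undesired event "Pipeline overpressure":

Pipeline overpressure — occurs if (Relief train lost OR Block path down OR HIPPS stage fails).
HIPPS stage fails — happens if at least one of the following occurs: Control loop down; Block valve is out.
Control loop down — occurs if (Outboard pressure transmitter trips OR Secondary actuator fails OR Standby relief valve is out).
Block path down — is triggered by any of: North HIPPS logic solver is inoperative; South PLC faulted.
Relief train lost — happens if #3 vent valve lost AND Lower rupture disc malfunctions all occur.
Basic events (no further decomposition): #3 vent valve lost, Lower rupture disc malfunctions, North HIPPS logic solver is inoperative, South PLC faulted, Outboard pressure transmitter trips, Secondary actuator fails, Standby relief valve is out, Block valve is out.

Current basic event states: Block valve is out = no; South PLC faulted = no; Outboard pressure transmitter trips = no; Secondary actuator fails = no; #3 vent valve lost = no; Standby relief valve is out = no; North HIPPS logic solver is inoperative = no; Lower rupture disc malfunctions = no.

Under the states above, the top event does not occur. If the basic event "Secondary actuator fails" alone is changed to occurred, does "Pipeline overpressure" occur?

Yes

Counterfactual: set "Secondary actuator fails" to occurred.
Relief train lost [AND]: #3 vent valve lost=not, Lower rupture disc malfunctions=not → not all inputs occur → does not occur.
Block path down [OR]: North HIPPS logic solver is inoperative=not, South PLC faulted=not → no input occurs → does not occur.
Control loop down [OR]: Outboard pressure transmitter trips=not, Secondary actuator fails=occurs, Standby relief valve is out=not → at least one input occurs → occurs.
HIPPS stage fails [OR]: Control loop down=occurs, Block valve is out=not → at least one input occurs → occurs.
Pipeline overpressure [OR]: Relief train lost=not, Block path down=not, HIPPS stage fails=occurs → at least one input occurs → occurs.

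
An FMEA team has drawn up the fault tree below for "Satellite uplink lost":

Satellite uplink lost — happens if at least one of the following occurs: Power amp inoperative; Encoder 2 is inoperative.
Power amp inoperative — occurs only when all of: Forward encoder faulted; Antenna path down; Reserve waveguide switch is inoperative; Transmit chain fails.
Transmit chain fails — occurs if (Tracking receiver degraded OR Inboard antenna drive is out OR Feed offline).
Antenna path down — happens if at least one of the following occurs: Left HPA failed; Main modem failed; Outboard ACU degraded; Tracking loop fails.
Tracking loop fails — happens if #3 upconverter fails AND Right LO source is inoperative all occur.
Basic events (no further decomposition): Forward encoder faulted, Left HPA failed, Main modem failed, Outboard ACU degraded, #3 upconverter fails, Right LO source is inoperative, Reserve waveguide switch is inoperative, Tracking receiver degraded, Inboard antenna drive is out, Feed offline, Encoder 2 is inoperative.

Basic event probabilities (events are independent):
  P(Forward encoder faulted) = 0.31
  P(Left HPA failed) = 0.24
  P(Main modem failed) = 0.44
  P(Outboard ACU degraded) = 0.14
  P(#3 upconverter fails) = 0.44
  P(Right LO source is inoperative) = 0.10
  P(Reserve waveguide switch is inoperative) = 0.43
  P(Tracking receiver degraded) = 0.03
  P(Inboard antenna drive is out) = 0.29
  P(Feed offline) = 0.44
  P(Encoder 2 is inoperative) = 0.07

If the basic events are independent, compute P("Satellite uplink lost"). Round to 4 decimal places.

P(Tracking loop fails) [AND] = 0.44 × 0.10 = 0.044000
P(Antenna path down) [OR] = 1 − (1−0.24) × (1−0.44) × (1−0.14) × (1−0.044000) = 0.650089
P(Transmit chain fails) [OR] = 1 − (1−0.03) × (1−0.29) × (1−0.44) = 0.614328
P(Power amp inoperative) [AND] = 0.31 × 0.650089 × 0.43 × 0.614328 = 0.053236
P(Satellite uplink lost) [OR] = 1 − (1−0.053236) × (1−0.07) = 0.119509
Rounded to 4 decimal places: P(Satellite uplink lost) ≈ 0.1195.

0.1195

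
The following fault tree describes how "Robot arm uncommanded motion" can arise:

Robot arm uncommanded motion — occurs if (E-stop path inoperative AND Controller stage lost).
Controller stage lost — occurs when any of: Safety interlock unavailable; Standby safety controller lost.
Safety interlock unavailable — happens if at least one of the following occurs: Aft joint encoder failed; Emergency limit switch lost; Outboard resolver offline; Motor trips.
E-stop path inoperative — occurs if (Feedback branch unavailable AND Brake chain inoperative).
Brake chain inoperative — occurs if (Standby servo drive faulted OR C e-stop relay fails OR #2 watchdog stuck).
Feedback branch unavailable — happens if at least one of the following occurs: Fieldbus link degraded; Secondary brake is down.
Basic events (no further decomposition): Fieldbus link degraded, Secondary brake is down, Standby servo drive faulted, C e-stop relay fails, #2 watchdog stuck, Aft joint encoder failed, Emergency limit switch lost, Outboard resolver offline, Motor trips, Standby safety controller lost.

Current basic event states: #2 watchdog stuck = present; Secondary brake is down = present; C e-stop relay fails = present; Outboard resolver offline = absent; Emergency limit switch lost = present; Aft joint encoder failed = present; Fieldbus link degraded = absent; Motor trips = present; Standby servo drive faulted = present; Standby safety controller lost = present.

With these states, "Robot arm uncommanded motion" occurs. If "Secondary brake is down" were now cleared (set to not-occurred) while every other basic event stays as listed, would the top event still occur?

Counterfactual: set "Secondary brake is down" to not occurred.
Feedback branch unavailable [OR]: Fieldbus link degraded=not, Secondary brake is down=not → no input occurs → does not occur.
Brake chain inoperative [OR]: Standby servo drive faulted=occurs, C e-stop relay fails=occurs, #2 watchdog stuck=occurs → at least one input occurs → occurs.
E-stop path inoperative [AND]: Feedback branch unavailable=not, Brake chain inoperative=occurs → not all inputs occur → does not occur.
Safety interlock unavailable [OR]: Aft joint encoder failed=occurs, Emergency limit switch lost=occurs, Outboard resolver offline=not, Motor trips=occurs → at least one input occurs → occurs.
Controller stage lost [OR]: Safety interlock unavailable=occurs, Standby safety controller lost=occurs → at least one input occurs → occurs.
Robot arm uncommanded motion [AND]: E-stop path inoperative=not, Controller stage lost=occurs → not all inputs occur → does not occur.

No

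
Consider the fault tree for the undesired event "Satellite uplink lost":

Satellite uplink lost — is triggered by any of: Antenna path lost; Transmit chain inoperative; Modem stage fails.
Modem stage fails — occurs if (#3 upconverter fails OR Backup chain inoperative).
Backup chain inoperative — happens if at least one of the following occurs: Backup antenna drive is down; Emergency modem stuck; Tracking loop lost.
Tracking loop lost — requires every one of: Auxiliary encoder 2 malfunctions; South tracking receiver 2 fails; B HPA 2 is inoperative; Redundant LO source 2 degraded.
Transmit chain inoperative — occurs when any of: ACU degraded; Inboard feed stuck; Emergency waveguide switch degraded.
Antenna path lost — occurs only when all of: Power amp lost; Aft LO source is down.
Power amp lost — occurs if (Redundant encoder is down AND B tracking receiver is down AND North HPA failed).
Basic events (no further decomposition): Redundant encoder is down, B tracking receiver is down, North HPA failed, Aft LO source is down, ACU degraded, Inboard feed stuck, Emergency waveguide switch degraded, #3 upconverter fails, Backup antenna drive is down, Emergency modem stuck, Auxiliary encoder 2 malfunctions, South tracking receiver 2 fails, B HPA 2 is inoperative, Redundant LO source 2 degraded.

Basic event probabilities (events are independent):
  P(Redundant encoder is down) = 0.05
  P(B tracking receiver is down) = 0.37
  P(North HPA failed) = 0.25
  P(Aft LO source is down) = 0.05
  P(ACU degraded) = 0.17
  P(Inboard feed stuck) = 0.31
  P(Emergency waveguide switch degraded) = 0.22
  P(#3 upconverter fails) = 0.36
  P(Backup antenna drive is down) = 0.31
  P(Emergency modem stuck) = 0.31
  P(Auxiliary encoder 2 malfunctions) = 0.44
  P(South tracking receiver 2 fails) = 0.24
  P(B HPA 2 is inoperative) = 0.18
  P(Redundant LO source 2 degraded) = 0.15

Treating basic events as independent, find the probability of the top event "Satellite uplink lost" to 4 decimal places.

P(Power amp lost) [AND] = 0.05 × 0.37 × 0.25 = 0.004625
P(Antenna path lost) [AND] = 0.004625 × 0.05 = 0.000231
P(Transmit chain inoperative) [OR] = 1 − (1−0.17) × (1−0.31) × (1−0.22) = 0.553294
P(Tracking loop lost) [AND] = 0.44 × 0.24 × 0.18 × 0.15 = 0.002851
P(Backup chain inoperative) [OR] = 1 − (1−0.31) × (1−0.31) × (1−0.002851) = 0.525257
P(Modem stage fails) [OR] = 1 − (1−0.36) × (1−0.525257) = 0.696164
P(Satellite uplink lost) [OR] = 1 − (1−0.000231) × (1−0.553294) × (1−0.696164) = 0.864306
Rounded to 4 decimal places: P(Satellite uplink lost) ≈ 0.8643.

0.8643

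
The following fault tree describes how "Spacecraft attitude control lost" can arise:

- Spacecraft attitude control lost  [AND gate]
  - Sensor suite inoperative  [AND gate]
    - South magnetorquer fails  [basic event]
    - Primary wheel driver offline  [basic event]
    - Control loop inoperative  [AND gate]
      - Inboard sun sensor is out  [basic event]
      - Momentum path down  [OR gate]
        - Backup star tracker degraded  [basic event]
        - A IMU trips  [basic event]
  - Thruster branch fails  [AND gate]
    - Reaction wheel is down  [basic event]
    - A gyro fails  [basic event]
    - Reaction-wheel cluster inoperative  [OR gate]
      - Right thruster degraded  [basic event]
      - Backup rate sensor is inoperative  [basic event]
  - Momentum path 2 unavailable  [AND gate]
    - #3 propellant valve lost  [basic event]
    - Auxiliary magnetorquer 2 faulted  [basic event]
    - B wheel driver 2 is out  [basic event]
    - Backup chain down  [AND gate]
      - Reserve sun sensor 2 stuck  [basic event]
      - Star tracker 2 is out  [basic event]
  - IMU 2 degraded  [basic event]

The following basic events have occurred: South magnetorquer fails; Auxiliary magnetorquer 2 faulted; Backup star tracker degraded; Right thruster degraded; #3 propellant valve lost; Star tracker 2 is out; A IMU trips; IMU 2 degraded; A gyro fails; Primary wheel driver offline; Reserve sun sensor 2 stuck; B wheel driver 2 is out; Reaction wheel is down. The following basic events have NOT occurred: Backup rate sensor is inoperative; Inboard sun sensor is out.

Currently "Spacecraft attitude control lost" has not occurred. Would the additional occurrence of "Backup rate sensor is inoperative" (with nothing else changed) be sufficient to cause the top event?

Counterfactual: set "Backup rate sensor is inoperative" to occurred.
Momentum path down [OR]: Backup star tracker degraded=occurs, A IMU trips=occurs → at least one input occurs → occurs.
Control loop inoperative [AND]: Inboard sun sensor is out=not, Momentum path down=occurs → not all inputs occur → does not occur.
Sensor suite inoperative [AND]: South magnetorquer fails=occurs, Primary wheel driver offline=occurs, Control loop inoperative=not → not all inputs occur → does not occur.
Reaction-wheel cluster inoperative [OR]: Right thruster degraded=occurs, Backup rate sensor is inoperative=occurs → at least one input occurs → occurs.
Thruster branch fails [AND]: Reaction wheel is down=occurs, A gyro fails=occurs, Reaction-wheel cluster inoperative=occurs → all inputs occur → occurs.
Backup chain down [AND]: Reserve sun sensor 2 stuck=occurs, Star tracker 2 is out=occurs → all inputs occur → occurs.
Momentum path 2 unavailable [AND]: #3 propellant valve lost=occurs, Auxiliary magnetorquer 2 faulted=occurs, B wheel driver 2 is out=occurs, Backup chain down=occurs → all inputs occur → occurs.
Spacecraft attitude control lost [AND]: Sensor suite inoperative=not, Thruster branch fails=occurs, Momentum path 2 unavailable=occurs, IMU 2 degraded=occurs → not all inputs occur → does not occur.

No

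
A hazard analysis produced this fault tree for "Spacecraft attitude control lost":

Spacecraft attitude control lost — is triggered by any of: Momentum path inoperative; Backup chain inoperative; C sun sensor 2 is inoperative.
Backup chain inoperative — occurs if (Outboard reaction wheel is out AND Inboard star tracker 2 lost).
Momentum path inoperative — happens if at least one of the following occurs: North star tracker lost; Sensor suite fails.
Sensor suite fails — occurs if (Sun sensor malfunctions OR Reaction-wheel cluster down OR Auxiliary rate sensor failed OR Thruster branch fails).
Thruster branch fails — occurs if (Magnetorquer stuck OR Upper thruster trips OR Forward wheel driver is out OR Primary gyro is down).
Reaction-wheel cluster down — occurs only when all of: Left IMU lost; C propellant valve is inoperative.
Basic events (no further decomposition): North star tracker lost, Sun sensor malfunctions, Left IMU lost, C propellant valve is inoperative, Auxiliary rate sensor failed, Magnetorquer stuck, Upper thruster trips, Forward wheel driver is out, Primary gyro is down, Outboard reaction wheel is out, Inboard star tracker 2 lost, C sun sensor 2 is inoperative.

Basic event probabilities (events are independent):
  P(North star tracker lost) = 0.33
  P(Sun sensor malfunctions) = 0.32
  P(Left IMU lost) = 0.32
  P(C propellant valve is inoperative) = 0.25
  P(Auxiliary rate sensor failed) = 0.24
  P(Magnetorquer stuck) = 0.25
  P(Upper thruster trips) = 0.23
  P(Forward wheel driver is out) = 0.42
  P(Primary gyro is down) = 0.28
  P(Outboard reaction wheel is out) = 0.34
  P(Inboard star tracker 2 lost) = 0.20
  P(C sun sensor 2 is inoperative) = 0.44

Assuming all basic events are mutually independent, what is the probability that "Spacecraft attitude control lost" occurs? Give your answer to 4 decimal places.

P(Reaction-wheel cluster down) [AND] = 0.32 × 0.25 = 0.080000
P(Thruster branch fails) [OR] = 1 − (1−0.25) × (1−0.23) × (1−0.42) × (1−0.28) = 0.758836
P(Sensor suite fails) [OR] = 1 − (1−0.32) × (1−0.080000) × (1−0.24) × (1−0.758836) = 0.885337
P(Momentum path inoperative) [OR] = 1 − (1−0.33) × (1−0.885337) = 0.923176
P(Backup chain inoperative) [AND] = 0.34 × 0.20 = 0.068000
P(Spacecraft attitude control lost) [OR] = 1 − (1−0.923176) × (1−0.068000) × (1−0.44) = 0.959904
Rounded to 4 decimal places: P(Spacecraft attitude control lost) ≈ 0.9599.

0.9599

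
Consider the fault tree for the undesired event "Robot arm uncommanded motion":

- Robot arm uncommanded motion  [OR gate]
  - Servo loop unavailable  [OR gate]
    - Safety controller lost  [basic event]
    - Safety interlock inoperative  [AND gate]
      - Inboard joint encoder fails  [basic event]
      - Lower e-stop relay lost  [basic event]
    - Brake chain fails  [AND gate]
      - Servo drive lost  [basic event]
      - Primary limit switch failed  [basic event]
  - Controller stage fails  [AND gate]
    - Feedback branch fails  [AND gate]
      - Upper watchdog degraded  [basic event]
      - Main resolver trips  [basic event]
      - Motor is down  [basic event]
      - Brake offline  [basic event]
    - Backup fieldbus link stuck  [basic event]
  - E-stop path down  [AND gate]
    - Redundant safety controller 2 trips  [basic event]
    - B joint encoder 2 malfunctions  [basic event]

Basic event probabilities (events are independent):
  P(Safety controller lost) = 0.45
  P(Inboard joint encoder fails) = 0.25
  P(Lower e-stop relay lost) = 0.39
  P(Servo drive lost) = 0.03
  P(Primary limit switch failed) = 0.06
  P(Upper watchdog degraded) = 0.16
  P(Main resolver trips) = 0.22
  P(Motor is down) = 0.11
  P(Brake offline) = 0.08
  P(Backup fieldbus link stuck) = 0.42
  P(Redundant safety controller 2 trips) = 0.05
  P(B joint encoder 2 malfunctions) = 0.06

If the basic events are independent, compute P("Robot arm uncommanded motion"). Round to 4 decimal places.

0.5061

P(Safety interlock inoperative) [AND] = 0.25 × 0.39 = 0.097500
P(Brake chain fails) [AND] = 0.03 × 0.06 = 0.001800
P(Servo loop unavailable) [OR] = 1 − (1−0.45) × (1−0.097500) × (1−0.001800) = 0.504518
P(Feedback branch fails) [AND] = 0.16 × 0.22 × 0.11 × 0.08 = 0.000310
P(Controller stage fails) [AND] = 0.000310 × 0.42 = 0.000130
P(E-stop path down) [AND] = 0.05 × 0.06 = 0.003000
P(Robot arm uncommanded motion) [OR] = 1 − (1−0.504518) × (1−0.000130) × (1−0.003000) = 0.506069
Rounded to 4 decimal places: P(Robot arm uncommanded motion) ≈ 0.5061.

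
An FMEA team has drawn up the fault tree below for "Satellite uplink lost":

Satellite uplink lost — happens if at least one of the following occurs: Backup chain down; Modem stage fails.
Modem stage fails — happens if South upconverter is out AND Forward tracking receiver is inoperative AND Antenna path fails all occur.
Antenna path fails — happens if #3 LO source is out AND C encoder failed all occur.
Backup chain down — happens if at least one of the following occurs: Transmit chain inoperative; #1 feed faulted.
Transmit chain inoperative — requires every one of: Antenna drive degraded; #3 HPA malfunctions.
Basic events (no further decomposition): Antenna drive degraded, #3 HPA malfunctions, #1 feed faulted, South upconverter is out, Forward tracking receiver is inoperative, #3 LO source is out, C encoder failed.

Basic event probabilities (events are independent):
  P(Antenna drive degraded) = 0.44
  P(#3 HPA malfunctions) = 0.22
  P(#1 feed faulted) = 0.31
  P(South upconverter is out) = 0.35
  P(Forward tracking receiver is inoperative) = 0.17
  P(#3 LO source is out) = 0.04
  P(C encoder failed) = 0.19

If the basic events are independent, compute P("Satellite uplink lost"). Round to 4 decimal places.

P(Transmit chain inoperative) [AND] = 0.44 × 0.22 = 0.096800
P(Backup chain down) [OR] = 1 − (1−0.096800) × (1−0.31) = 0.376792
P(Antenna path fails) [AND] = 0.04 × 0.19 = 0.007600
P(Modem stage fails) [AND] = 0.35 × 0.17 × 0.007600 = 0.000452
P(Satellite uplink lost) [OR] = 1 − (1−0.376792) × (1−0.000452) = 0.377074
Rounded to 4 decimal places: P(Satellite uplink lost) ≈ 0.3771.

0.3771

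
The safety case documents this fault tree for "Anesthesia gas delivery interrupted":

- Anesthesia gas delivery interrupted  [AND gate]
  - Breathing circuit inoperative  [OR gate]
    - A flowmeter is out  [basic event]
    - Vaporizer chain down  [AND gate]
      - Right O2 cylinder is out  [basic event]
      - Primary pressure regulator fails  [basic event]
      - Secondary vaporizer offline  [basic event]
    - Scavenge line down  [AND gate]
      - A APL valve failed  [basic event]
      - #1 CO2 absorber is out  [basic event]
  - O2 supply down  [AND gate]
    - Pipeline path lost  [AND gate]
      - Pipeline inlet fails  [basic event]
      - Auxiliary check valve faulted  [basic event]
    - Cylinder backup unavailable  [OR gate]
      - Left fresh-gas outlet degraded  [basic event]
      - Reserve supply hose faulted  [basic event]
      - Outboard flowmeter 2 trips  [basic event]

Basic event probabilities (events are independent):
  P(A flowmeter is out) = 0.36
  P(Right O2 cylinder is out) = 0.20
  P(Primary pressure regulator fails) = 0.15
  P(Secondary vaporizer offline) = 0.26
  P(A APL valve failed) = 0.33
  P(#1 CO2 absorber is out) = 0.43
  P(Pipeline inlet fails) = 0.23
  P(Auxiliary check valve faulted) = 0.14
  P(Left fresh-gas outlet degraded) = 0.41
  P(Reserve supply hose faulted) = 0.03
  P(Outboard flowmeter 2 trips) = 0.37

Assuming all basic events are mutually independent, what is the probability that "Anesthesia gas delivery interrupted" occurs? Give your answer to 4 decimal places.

0.0094

P(Vaporizer chain down) [AND] = 0.20 × 0.15 × 0.26 = 0.007800
P(Scavenge line down) [AND] = 0.33 × 0.43 = 0.141900
P(Breathing circuit inoperative) [OR] = 1 − (1−0.36) × (1−0.007800) × (1−0.141900) = 0.455100
P(Pipeline path lost) [AND] = 0.23 × 0.14 = 0.032200
P(Cylinder backup unavailable) [OR] = 1 − (1−0.41) × (1−0.03) × (1−0.37) = 0.639451
P(O2 supply down) [AND] = 0.032200 × 0.639451 = 0.020590
P(Anesthesia gas delivery interrupted) [AND] = 0.455100 × 0.020590 = 0.009371
Rounded to 4 decimal places: P(Anesthesia gas delivery interrupted) ≈ 0.0094.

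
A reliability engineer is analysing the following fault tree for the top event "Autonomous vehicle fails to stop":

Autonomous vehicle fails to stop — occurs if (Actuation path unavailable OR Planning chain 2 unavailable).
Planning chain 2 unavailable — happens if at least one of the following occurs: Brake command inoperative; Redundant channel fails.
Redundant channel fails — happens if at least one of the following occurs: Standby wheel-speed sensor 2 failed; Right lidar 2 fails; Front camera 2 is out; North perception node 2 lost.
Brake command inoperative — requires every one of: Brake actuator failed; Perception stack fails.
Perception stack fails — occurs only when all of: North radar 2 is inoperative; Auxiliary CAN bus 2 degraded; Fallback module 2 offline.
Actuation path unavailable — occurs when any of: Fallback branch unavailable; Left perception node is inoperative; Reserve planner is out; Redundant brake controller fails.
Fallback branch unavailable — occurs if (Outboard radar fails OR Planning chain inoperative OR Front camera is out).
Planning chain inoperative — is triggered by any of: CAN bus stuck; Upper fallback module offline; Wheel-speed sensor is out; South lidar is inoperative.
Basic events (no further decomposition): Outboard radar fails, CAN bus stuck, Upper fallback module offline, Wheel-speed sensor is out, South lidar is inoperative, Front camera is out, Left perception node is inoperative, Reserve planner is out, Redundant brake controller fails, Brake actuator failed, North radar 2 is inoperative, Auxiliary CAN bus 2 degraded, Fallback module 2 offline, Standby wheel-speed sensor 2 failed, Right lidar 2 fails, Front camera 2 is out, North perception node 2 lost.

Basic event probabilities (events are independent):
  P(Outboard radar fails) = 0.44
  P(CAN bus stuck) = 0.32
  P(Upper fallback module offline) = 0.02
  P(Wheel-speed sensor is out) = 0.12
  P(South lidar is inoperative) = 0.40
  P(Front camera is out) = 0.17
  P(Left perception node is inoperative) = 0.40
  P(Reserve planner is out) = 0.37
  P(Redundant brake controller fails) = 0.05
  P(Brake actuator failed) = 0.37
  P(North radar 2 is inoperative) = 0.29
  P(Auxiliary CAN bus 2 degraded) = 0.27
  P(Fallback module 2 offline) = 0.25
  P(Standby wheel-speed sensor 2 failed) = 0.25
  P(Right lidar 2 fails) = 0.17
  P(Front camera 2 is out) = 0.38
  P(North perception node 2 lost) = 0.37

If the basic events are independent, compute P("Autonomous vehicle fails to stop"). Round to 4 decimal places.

0.9858

P(Planning chain inoperative) [OR] = 1 − (1−0.32) × (1−0.02) × (1−0.12) × (1−0.40) = 0.648141
P(Fallback branch unavailable) [OR] = 1 − (1−0.44) × (1−0.648141) × (1−0.17) = 0.836456
P(Actuation path unavailable) [OR] = 1 − (1−0.836456) × (1−0.40) × (1−0.37) × (1−0.05) = 0.941271
P(Perception stack fails) [AND] = 0.29 × 0.27 × 0.25 = 0.019575
P(Brake command inoperative) [AND] = 0.37 × 0.019575 = 0.007243
P(Redundant channel fails) [OR] = 1 − (1−0.25) × (1−0.17) × (1−0.38) × (1−0.37) = 0.756852
P(Planning chain 2 unavailable) [OR] = 1 − (1−0.007243) × (1−0.756852) = 0.758613
P(Autonomous vehicle fails to stop) [OR] = 1 − (1−0.941271) × (1−0.758613) = 0.985824
Rounded to 4 decimal places: P(Autonomous vehicle fails to stop) ≈ 0.9858.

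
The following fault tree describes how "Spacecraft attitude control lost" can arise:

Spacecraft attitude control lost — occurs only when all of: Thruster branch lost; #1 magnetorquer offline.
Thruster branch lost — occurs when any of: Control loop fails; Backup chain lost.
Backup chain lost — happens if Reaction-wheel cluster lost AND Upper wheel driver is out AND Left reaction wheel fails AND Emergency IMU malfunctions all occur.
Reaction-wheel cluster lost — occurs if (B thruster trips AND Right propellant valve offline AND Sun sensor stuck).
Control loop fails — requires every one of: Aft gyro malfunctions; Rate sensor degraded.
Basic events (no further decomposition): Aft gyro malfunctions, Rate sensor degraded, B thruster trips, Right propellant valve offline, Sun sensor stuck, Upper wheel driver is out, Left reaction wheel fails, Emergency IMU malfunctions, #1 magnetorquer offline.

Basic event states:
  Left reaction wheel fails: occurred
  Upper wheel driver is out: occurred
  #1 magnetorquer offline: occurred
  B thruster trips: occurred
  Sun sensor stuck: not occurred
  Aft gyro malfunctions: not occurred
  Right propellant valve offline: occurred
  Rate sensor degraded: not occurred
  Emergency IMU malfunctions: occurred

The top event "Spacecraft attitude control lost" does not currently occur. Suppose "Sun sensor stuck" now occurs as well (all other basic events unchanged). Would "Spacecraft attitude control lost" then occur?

Counterfactual: set "Sun sensor stuck" to occurred.
Control loop fails [AND]: Aft gyro malfunctions=not, Rate sensor degraded=not → not all inputs occur → does not occur.
Reaction-wheel cluster lost [AND]: B thruster trips=occurs, Right propellant valve offline=occurs, Sun sensor stuck=occurs → all inputs occur → occurs.
Backup chain lost [AND]: Reaction-wheel cluster lost=occurs, Upper wheel driver is out=occurs, Left reaction wheel fails=occurs, Emergency IMU malfunctions=occurs → all inputs occur → occurs.
Thruster branch lost [OR]: Control loop fails=not, Backup chain lost=occurs → at least one input occurs → occurs.
Spacecraft attitude control lost [AND]: Thruster branch lost=occurs, #1 magnetorquer offline=occurs → all inputs occur → occurs.

Yes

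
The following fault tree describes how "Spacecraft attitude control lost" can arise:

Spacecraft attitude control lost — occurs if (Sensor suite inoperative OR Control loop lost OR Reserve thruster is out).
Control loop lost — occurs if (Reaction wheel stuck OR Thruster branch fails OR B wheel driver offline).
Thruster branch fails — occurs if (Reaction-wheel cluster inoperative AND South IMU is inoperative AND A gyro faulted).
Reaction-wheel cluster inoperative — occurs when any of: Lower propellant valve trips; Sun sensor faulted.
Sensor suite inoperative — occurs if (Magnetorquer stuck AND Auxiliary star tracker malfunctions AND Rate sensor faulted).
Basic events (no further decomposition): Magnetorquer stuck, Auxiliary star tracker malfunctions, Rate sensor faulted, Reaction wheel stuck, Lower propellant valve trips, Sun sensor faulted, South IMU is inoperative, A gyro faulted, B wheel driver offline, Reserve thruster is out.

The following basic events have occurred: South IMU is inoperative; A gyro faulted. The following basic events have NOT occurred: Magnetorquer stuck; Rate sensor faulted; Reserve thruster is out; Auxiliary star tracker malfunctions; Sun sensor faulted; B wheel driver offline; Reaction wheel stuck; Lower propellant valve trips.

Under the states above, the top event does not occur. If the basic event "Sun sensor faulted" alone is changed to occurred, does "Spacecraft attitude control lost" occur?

Counterfactual: set "Sun sensor faulted" to occurred.
Sensor suite inoperative [AND]: Magnetorquer stuck=not, Auxiliary star tracker malfunctions=not, Rate sensor faulted=not → not all inputs occur → does not occur.
Reaction-wheel cluster inoperative [OR]: Lower propellant valve trips=not, Sun sensor faulted=occurs → at least one input occurs → occurs.
Thruster branch fails [AND]: Reaction-wheel cluster inoperative=occurs, South IMU is inoperative=occurs, A gyro faulted=occurs → all inputs occur → occurs.
Control loop lost [OR]: Reaction wheel stuck=not, Thruster branch fails=occurs, B wheel driver offline=not → at least one input occurs → occurs.
Spacecraft attitude control lost [OR]: Sensor suite inoperative=not, Control loop lost=occurs, Reserve thruster is out=not → at least one input occurs → occurs.

Yes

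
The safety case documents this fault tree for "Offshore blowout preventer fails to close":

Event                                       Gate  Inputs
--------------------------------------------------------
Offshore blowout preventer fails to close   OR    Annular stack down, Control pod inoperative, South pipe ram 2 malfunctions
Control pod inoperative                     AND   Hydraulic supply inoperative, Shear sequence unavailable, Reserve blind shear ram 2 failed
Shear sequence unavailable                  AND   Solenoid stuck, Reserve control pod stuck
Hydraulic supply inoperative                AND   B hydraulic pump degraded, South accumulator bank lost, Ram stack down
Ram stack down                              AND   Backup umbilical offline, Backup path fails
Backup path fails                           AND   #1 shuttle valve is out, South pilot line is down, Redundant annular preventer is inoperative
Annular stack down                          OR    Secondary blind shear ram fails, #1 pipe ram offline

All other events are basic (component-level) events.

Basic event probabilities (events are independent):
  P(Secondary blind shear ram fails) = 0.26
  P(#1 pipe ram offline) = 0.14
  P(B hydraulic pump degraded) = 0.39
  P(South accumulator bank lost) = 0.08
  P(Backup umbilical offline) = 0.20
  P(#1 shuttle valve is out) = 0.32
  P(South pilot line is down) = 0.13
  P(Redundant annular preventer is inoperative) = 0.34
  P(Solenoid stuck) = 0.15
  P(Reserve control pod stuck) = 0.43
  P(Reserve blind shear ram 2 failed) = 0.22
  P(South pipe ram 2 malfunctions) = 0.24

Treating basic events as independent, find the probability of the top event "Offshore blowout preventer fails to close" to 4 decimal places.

0.5163

P(Annular stack down) [OR] = 1 − (1−0.26) × (1−0.14) = 0.363600
P(Backup path fails) [AND] = 0.32 × 0.13 × 0.34 = 0.014144
P(Ram stack down) [AND] = 0.20 × 0.014144 = 0.002829
P(Hydraulic supply inoperative) [AND] = 0.39 × 0.08 × 0.002829 = 0.000088
P(Shear sequence unavailable) [AND] = 0.15 × 0.43 = 0.064500
P(Control pod inoperative) [AND] = 0.000088 × 0.064500 × 0.22 = 0.000001
P(Offshore blowout preventer fails to close) [OR] = 1 − (1−0.363600) × (1−0.000001) × (1−0.24) = 0.516336
Rounded to 4 decimal places: P(Offshore blowout preventer fails to close) ≈ 0.5163.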